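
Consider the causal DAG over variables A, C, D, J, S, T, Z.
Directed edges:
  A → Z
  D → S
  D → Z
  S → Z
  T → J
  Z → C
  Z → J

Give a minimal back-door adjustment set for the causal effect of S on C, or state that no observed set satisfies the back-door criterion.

S→C: minimal back-door set {D}.

desc(S)\{S}={C,J,Z}; candidates ⊆ {A,D,T}.
size 0: {}; under {} S still reaches {C,D,J,Z} ∋ C.
{D}: S⊥C given {D} in G with S→· removed — back-door holds.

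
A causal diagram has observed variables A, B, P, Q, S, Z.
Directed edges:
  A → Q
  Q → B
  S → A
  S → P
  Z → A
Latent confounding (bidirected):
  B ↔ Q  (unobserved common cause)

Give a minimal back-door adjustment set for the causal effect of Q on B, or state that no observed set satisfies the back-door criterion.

Q→B: no observed back-door set.

desc(Q)\{Q}={B}; candidates ⊆ {A,P,S,Z}.
Q↔B: latent back-door arc(s) into Q.
size 0: {}; under {} Q still reaches {A,B,P,S,Z} ∋ B.
size 1: {A}, {P}, {S} …(+1); under {A} Q still reaches {B} ∋ B.
size 2: {A,P}, {A,S}, {A,Z} …(+3); under {A,P} Q still reaches {B} ∋ B.
Q↔B cannot be blocked by any observed set — no back-door set.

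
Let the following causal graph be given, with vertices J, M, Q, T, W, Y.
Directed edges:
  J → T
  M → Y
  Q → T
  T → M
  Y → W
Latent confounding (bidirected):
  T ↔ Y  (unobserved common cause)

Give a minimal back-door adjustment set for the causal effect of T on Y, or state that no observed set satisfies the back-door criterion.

T→Y: no observed back-door set.

desc(T)\{T}={M,W,Y}; candidates ⊆ {J,Q}.
T↔Y: latent back-door arc(s) into T.
size 0: {}; under {} T still reaches {J,Q,W,Y} ∋ Y.
size 1: {J}, {Q}; under {J} T still reaches {Q,W,Y} ∋ Y.
size 2: {J,Q}; under {J,Q} T still reaches {W,Y} ∋ Y.
T↔Y cannot be blocked by any observed set — no back-door set.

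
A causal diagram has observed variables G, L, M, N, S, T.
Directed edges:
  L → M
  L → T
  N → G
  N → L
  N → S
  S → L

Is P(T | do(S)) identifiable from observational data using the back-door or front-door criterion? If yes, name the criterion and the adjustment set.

P(T|do(S)): backdoor, adjust for {N}.

desc(S)\{S}={L,M,T}; candidates ⊆ {G,N}.
size 0: {}; under {} S still reaches {G,L,M,N,T} ∋ T.
{N}: S⊥T given {N} in G with S→· removed — back-door holds.
P(T|do(S)) = Σ_{N} P(T|S,N)·P(N).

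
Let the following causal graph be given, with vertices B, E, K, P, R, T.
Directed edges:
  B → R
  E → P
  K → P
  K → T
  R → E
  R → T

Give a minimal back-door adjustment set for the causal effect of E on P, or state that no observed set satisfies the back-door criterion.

E→P: minimal back-door set ∅.

desc(E)\{E}={P}; candidates ⊆ {B,K,R,T}.
∅: E⊥P given ∅ in G with E→· removed — back-door holds.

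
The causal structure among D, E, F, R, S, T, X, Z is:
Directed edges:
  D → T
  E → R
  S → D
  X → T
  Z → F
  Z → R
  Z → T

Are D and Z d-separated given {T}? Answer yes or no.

Bayes-Ball from D | {T} reaches {F,R,S,X,Z}.
Z ∈ reach(D|{T}) ⇒ D ⊥̸ Z | {T}.

No — D and Z are d-connected given {T}.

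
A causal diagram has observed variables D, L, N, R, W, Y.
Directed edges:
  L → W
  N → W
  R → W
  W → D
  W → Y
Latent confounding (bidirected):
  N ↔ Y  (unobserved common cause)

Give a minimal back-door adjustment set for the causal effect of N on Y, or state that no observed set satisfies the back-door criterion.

N→Y: no observed back-door set.

desc(N)\{N}={D,W,Y}; candidates ⊆ {L,R}.
N↔Y: latent back-door arc(s) into N.
size 0: {}; under {} N still reaches {Y} ∋ Y.
size 1: {L}, {R}; under {L} N still reaches {Y} ∋ Y.
size 2: {L,R}; under {L,R} N still reaches {Y} ∋ Y.
N↔Y cannot be blocked by any observed set — no back-door set.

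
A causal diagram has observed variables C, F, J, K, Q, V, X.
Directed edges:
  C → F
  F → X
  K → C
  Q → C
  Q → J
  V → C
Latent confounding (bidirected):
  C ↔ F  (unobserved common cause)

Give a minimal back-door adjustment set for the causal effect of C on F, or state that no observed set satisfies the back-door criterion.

desc(C)\{C}={F,X}; candidates ⊆ {J,K,Q,V}.
C↔F: latent back-door arc(s) into C.
size 0: {}; under {} C still reaches {F,J,K,Q,V,X} ∋ F.
size 1: {J}, {K}, {Q} …(+1); under {J} C still reaches {F,K,Q,V,X} ∋ F.
size 2: {J,K}, {J,Q}, {J,V} …(+3); under {J,K} C still reaches {F,Q,V,X} ∋ F.
C↔F cannot be blocked by any observed set — no back-door set.

C→F: no observed back-door set.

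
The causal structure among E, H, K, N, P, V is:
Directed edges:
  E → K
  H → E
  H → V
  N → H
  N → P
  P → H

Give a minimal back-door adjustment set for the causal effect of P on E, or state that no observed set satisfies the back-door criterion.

P→E: minimal back-door set {N}.

desc(P)\{P}={E,H,K,V}; candidates ⊆ {N}.
size 0: {}; under {} P still reaches {E,H,K,N,V} ∋ E.
{N}: P⊥E given {N} in G with P→· removed — back-door holds.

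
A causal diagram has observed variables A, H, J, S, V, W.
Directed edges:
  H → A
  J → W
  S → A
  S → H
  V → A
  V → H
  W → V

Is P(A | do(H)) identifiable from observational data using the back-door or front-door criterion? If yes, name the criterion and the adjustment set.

desc(H)\{H}={A}; candidates ⊆ {J,S,V,W}.
size 0: {}; under {} H still reaches {A,J,S,V,W} ∋ A.
size 1: {J}, {S}, {V} …(+1); under {J} H still reaches {A,S,V,W} ∋ A.
{S,V}: H⊥A given {S,V} in G with H→· removed — back-door holds.
P(A|do(H)) = Σ_{S,V} P(A|H,S,V)·P(S,V).

P(A|do(H)): backdoor, adjust for {S, V}.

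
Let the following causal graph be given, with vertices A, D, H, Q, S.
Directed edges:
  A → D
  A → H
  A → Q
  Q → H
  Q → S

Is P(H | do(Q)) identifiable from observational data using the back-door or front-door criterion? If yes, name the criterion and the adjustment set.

desc(Q)\{Q}={H,S}; candidates ⊆ {A,D}.
size 0: {}; under {} Q still reaches {A,D,H} ∋ H.
{A}: Q⊥H given {A} in G with Q→· removed — back-door holds.
P(H|do(Q)) = Σ_{A} P(H|Q,A)·P(A).

P(H|do(Q)): backdoor, adjust for {A}.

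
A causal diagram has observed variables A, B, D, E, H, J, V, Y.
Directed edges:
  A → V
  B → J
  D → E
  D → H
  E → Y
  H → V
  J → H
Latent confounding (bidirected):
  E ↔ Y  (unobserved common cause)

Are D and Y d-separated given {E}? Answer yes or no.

Bayes-Ball from D | {E} reaches {H,V,Y}.
Y ∈ reach(D|{E}) ⇒ D ⊥̸ Y | {E}.

No — D and Y are d-connected given {E}.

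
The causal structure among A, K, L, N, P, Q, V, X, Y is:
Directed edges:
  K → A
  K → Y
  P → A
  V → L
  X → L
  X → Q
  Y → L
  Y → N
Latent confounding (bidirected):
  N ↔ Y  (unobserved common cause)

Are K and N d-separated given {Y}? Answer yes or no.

No — K and N are d-connected given {Y}.

Bayes-Ball from K | {Y} reaches {A,N}.
N ∈ reach(K|{Y}) ⇒ K ⊥̸ N | {Y}.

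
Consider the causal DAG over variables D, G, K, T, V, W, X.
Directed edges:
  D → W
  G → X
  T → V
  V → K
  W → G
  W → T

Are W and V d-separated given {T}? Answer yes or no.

Yes — W ⊥ V | {T}.

Bayes-Ball from W | {T} reaches {D,G,X}.
V ∉ reach(W|{T}) ⇒ W ⊥ V | {T}.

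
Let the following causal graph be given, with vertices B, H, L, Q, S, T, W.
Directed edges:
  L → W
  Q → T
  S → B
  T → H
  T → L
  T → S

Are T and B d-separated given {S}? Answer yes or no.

Yes — T ⊥ B | {S}.

Bayes-Ball from T | {S} reaches {H,L,Q,W}.
B ∉ reach(T|{S}) ⇒ T ⊥ B | {S}.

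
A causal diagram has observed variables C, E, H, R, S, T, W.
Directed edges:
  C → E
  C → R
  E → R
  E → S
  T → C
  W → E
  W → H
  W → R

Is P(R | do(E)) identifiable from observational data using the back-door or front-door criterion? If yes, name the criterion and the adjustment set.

P(R|do(E)): backdoor, adjust for {C, W}.

desc(E)\{E}={R,S}; candidates ⊆ {C,H,T,W}.
size 0: {}; under {} E still reaches {C,H,R,T,W} ∋ R.
size 1: {C}, {H}, {T} …(+1); under {C} E still reaches {H,R,W} ∋ R.
{C,W}: E⊥R given {C,W} in G with E→· removed — back-door holds.
P(R|do(E)) = Σ_{C,W} P(R|E,C,W)·P(C,W).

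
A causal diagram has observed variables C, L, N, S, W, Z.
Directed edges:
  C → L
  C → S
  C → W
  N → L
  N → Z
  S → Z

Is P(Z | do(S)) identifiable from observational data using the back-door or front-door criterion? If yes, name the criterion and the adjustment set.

desc(S)\{S}={Z}; candidates ⊆ {C,L,N,W}.
∅: S⊥Z given ∅ in G with S→· removed — back-door holds.
P(Z|do(S)) = P(Z|S) — no adjustment needed.

P(Z|do(S)): backdoor, adjust for ∅.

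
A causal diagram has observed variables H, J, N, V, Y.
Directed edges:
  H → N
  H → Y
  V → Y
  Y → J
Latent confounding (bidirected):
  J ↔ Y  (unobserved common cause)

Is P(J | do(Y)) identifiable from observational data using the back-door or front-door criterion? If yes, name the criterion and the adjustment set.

desc(Y)\{Y}={J}; candidates ⊆ {H,N,V}.
Y↔J: latent back-door arc(s) into Y.
size 0: {}; under {} Y still reaches {H,J,N,V} ∋ J.
size 1: {H}, {N}, {V}; under {H} Y still reaches {J,V} ∋ J.
size 2: {H,N}, {H,V}, {N,V}; under {H,N} Y still reaches {J,V} ∋ J.
Y↔J cannot be blocked by any observed set — no back-door set.
No mediator lies on a directed Y→…→J path.
Neither criterion identifies P(J|do(Y)) in this graph.

P(J|do(Y)): not identifiable (no BD/FD set).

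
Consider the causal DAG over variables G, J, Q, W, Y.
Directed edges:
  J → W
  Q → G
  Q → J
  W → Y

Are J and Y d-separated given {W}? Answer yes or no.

Yes — J ⊥ Y | {W}.

Bayes-Ball from J | {W} reaches {G,Q}.
Y ∉ reach(J|{W}) ⇒ J ⊥ Y | {W}.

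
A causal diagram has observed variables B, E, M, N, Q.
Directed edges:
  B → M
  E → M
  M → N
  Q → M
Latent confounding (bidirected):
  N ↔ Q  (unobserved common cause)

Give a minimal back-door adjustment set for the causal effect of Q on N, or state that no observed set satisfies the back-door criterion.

desc(Q)\{Q}={M,N}; candidates ⊆ {B,E}.
Q↔N: latent back-door arc(s) into Q.
size 0: {}; under {} Q still reaches {N} ∋ N.
size 1: {B}, {E}; under {B} Q still reaches {N} ∋ N.
size 2: {B,E}; under {B,E} Q still reaches {N} ∋ N.
Q↔N cannot be blocked by any observed set — no back-door set.

Q→N: no observed back-door set.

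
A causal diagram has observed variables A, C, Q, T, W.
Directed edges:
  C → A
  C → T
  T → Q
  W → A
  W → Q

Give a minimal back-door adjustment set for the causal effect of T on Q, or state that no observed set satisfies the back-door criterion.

T→Q: minimal back-door set ∅.

desc(T)\{T}={Q}; candidates ⊆ {A,C,W}.
∅: T⊥Q given ∅ in G with T→· removed — back-door holds.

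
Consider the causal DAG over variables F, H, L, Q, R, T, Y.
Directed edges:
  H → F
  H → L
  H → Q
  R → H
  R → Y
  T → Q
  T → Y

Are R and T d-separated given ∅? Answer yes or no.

Yes — R ⊥ T | ∅.

Bayes-Ball from R | ∅ reaches {F,H,L,Q,Y}.
T ∉ reach(R|∅) ⇒ R ⊥ T | ∅.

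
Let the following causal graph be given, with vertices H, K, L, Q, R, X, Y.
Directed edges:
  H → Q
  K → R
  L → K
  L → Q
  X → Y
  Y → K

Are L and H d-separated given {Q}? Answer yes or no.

No — L and H are d-connected given {Q}.

Bayes-Ball from L | {Q} reaches {H,K,R}.
H ∈ reach(L|{Q}) ⇒ L ⊥̸ H | {Q}.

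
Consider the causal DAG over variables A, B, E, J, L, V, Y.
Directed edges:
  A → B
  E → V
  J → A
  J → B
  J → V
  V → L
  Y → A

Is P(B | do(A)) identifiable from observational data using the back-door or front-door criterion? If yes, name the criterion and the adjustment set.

P(B|do(A)): backdoor, adjust for {J}.

desc(A)\{A}={B}; candidates ⊆ {E,J,L,V,Y}.
size 0: {}; under {} A still reaches {B,J,L,V,Y} ∋ B.
{J}: A⊥B given {J} in G with A→· removed — back-door holds.
P(B|do(A)) = Σ_{J} P(B|A,J)·P(J).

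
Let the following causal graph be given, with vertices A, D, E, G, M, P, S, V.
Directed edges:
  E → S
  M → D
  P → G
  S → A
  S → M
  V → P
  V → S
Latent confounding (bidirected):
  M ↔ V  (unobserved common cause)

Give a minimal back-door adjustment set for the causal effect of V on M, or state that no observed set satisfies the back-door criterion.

V→M: no observed back-door set.

desc(V)\{V}={A,D,G,M,P,S}; candidates ⊆ {E}.
V↔M: latent back-door arc(s) into V.
size 0: {}; under {} V still reaches {D,M} ∋ M.
size 1: {E}; under {E} V still reaches {D,M} ∋ M.
V↔M cannot be blocked by any observed set — no back-door set.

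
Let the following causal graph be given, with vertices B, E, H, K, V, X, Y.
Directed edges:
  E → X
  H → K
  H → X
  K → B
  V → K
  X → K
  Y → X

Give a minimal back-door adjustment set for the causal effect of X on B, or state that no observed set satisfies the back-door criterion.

desc(X)\{X}={B,K}; candidates ⊆ {E,H,V,Y}.
size 0: {}; under {} X still reaches {B,E,H,K,Y} ∋ B.
{H}: X⊥B given {H} in G with X→· removed — back-door holds.

X→B: minimal back-door set {H}.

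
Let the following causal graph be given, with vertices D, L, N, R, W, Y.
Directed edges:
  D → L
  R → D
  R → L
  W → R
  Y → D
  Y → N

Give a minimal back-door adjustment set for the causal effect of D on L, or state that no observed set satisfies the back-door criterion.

D→L: minimal back-door set {R}.

desc(D)\{D}={L}; candidates ⊆ {N,R,W,Y}.
size 0: {}; under {} D still reaches {L,N,R,W,Y} ∋ L.
{R}: D⊥L given {R} in G with D→· removed — back-door holds.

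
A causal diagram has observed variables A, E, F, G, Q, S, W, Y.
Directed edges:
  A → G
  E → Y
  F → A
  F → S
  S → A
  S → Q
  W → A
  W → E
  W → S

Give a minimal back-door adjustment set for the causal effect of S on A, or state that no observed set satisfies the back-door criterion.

desc(S)\{S}={A,G,Q}; candidates ⊆ {E,F,W,Y}.
size 0: {}; under {} S still reaches {A,E,F,G,W,Y} ∋ A.
size 1: {E}, {F}, {W} …(+1); under {E} S still reaches {A,F,G,W} ∋ A.
{F,W}: S⊥A given {F,W} in G with S→· removed — back-door holds.

S→A: minimal back-door set {F, W}.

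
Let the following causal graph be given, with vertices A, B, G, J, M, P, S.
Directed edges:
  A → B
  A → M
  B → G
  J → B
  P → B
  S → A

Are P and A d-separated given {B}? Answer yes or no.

No — P and A are d-connected given {B}.

Bayes-Ball from P | {B} reaches {A,J,M,S}.
A ∈ reach(P|{B}) ⇒ P ⊥̸ A | {B}.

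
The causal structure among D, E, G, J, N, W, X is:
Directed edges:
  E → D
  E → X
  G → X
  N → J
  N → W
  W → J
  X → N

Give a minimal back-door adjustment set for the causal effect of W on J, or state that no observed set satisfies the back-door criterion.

W→J: minimal back-door set {N}.

desc(W)\{W}={J}; candidates ⊆ {D,E,G,N,X}.
size 0: {}; under {} W still reaches {D,E,G,J,N,X} ∋ J.
{N}: W⊥J given {N} in G with W→· removed — back-door holds.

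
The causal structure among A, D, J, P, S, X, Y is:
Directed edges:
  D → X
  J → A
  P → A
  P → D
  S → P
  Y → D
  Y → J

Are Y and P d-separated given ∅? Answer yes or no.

Bayes-Ball from Y | ∅ reaches {A,D,J,X}.
P ∉ reach(Y|∅) ⇒ Y ⊥ P | ∅.

Yes — Y ⊥ P | ∅.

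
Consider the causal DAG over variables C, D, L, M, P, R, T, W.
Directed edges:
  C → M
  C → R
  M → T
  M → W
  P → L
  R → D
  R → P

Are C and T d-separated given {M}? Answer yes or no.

Yes — C ⊥ T | {M}.

Bayes-Ball from C | {M} reaches {D,L,P,R}.
T ∉ reach(C|{M}) ⇒ C ⊥ T | {M}.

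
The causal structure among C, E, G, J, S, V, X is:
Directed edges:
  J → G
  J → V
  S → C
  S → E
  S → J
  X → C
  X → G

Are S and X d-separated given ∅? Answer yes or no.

Yes — S ⊥ X | ∅.

Bayes-Ball from S | ∅ reaches {C,E,G,J,V}.
X ∉ reach(S|∅) ⇒ S ⊥ X | ∅.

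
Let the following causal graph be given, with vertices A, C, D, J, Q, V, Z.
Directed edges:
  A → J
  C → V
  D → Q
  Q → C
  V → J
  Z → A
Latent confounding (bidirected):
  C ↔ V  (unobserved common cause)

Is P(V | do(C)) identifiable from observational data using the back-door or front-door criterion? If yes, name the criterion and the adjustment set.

P(V|do(C)): not identifiable (no BD/FD set).

desc(C)\{C}={J,V}; candidates ⊆ {A,D,Q,Z}.
C↔V: latent back-door arc(s) into C.
size 0: {}; under {} C still reaches {D,J,Q,V} ∋ V.
size 1: {A}, {D}, {Q} …(+1); under {A} C still reaches {D,J,Q,V} ∋ V.
size 2: {A,D}, {A,Q}, {A,Z} …(+3); under {A,D} C still reaches {J,Q,V} ∋ V.
C↔V cannot be blocked by any observed set — no back-door set.
No mediator lies on a directed C→…→V path.
Neither criterion identifies P(V|do(C)) in this graph.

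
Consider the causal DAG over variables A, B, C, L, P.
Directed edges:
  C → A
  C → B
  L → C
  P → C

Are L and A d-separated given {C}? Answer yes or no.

Bayes-Ball from L | {C} reaches {P}.
A ∉ reach(L|{C}) ⇒ L ⊥ A | {C}.

Yes — L ⊥ A | {C}.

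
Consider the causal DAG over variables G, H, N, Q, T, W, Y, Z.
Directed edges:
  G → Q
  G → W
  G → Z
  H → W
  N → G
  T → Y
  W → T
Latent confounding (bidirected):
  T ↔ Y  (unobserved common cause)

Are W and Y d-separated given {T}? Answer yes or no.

No — W and Y are d-connected given {T}.

Bayes-Ball from W | {T} reaches {G,H,N,Q,Y,Z}.
Y ∈ reach(W|{T}) ⇒ W ⊥̸ Y | {T}.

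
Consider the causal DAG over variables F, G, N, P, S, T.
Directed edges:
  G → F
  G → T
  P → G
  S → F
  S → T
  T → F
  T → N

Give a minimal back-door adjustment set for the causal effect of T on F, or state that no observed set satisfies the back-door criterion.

T→F: minimal back-door set {G, S}.

desc(T)\{T}={F,N}; candidates ⊆ {G,P,S}.
size 0: {}; under {} T still reaches {F,G,P,S} ∋ F.
size 1: {G}, {P}, {S}; under {G} T still reaches {F,S} ∋ F.
{G,S}: T⊥F given {G,S} in G with T→· removed — back-door holds.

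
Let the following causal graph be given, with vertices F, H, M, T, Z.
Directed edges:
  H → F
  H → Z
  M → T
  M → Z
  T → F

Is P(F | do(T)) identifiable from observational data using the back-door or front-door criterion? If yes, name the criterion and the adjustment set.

desc(T)\{T}={F}; candidates ⊆ {H,M,Z}.
∅: T⊥F given ∅ in G with T→· removed — back-door holds.
P(F|do(T)) = P(F|T) — no adjustment needed.

P(F|do(T)): backdoor, adjust for ∅.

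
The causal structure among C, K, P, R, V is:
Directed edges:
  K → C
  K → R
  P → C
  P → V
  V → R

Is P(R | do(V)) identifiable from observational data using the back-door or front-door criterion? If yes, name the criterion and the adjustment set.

P(R|do(V)): backdoor, adjust for ∅.

desc(V)\{V}={R}; candidates ⊆ {C,K,P}.
∅: V⊥R given ∅ in G with V→· removed — back-door holds.
P(R|do(V)) = P(R|V) — no adjustment needed.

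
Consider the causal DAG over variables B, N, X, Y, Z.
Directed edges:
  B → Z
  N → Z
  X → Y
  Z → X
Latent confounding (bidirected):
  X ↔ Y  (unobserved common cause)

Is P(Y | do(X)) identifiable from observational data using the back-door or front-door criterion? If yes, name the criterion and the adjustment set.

desc(X)\{X}={Y}; candidates ⊆ {B,N,Z}.
X↔Y: latent back-door arc(s) into X.
size 0: {}; under {} X still reaches {B,N,Y,Z} ∋ Y.
size 1: {B}, {N}, {Z}; under {B} X still reaches {N,Y,Z} ∋ Y.
size 2: {B,N}, {B,Z}, {N,Z}; under {B,N} X still reaches {Y,Z} ∋ Y.
X↔Y cannot be blocked by any observed set — no back-door set.
No mediator lies on a directed X→…→Y path.
Neither criterion identifies P(Y|do(X)) in this graph.

P(Y|do(X)): not identifiable (no BD/FD set).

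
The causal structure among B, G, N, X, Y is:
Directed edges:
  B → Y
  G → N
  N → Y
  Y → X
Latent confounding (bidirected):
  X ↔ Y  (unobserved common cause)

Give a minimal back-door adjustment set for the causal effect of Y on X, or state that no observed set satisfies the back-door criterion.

Y→X: no observed back-door set.

desc(Y)\{Y}={X}; candidates ⊆ {B,G,N}.
Y↔X: latent back-door arc(s) into Y.
size 0: {}; under {} Y still reaches {B,G,N,X} ∋ X.
size 1: {B}, {G}, {N}; under {B} Y still reaches {G,N,X} ∋ X.
size 2: {B,G}, {B,N}, {G,N}; under {B,G} Y still reaches {N,X} ∋ X.
Y↔X cannot be blocked by any observed set — no back-door set.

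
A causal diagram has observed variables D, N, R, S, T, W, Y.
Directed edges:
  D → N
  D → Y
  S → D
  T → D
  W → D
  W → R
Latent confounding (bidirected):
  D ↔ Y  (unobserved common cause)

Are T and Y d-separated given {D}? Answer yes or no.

Bayes-Ball from T | {D} reaches {R,S,W,Y}.
Y ∈ reach(T|{D}) ⇒ T ⊥̸ Y | {D}.

No — T and Y are d-connected given {D}.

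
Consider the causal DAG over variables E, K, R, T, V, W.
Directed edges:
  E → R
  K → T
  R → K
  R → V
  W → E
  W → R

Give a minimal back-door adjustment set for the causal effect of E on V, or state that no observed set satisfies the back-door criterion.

desc(E)\{E}={K,R,T,V}; candidates ⊆ {W}.
size 0: {}; under {} E still reaches {K,R,T,V,W} ∋ V.
{W}: E⊥V given {W} in G with E→· removed — back-door holds.

E→V: minimal back-door set {W}.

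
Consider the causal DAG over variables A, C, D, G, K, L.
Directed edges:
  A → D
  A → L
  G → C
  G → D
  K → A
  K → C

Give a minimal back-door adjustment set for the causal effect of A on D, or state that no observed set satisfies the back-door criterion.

desc(A)\{A}={D,L}; candidates ⊆ {C,G,K}.
∅: A⊥D given ∅ in G with A→· removed — back-door holds.

A→D: minimal back-door set ∅.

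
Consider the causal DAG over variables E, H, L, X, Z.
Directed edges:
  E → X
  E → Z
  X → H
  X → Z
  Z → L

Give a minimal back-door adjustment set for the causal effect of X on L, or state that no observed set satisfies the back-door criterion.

desc(X)\{X}={H,L,Z}; candidates ⊆ {E}.
size 0: {}; under {} X still reaches {E,L,Z} ∋ L.
{E}: X⊥L given {E} in G with X→· removed — back-door holds.

X→L: minimal back-door set {E}.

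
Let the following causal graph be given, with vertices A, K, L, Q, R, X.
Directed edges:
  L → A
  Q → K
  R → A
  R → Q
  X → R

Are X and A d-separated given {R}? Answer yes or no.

Bayes-Ball from X | {R} reaches ∅.
A ∉ reach(X|{R}) ⇒ X ⊥ A | {R}.

Yes — X ⊥ A | {R}.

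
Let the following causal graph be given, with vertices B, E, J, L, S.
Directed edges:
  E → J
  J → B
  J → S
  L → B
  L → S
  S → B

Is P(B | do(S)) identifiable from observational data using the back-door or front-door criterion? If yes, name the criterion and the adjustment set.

desc(S)\{S}={B}; candidates ⊆ {E,J,L}.
size 0: {}; under {} S still reaches {B,E,J,L} ∋ B.
size 1: {E}, {J}, {L}; under {E} S still reaches {B,J,L} ∋ B.
{J,L}: S⊥B given {J,L} in G with S→· removed — back-door holds.
P(B|do(S)) = Σ_{J,L} P(B|S,J,L)·P(J,L).

P(B|do(S)): backdoor, adjust for {J, L}.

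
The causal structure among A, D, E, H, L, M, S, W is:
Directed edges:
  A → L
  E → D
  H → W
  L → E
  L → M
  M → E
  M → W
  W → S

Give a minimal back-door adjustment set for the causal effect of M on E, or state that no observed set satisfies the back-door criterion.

desc(M)\{M}={D,E,S,W}; candidates ⊆ {A,H,L}.
size 0: {}; under {} M still reaches {A,D,E,L} ∋ E.
{L}: M⊥E given {L} in G with M→· removed — back-door holds.

M→E: minimal back-door set {L}.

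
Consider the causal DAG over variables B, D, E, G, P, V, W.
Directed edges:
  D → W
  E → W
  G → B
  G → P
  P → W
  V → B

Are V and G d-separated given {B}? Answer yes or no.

No — V and G are d-connected given {B}.

Bayes-Ball from V | {B} reaches {G,P,W}.
G ∈ reach(V|{B}) ⇒ V ⊥̸ G | {B}.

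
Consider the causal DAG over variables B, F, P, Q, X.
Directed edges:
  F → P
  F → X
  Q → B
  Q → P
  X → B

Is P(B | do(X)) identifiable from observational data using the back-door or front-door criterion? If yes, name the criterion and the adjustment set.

desc(X)\{X}={B}; candidates ⊆ {F,P,Q}.
∅: X⊥B given ∅ in G with X→· removed — back-door holds.
P(B|do(X)) = P(B|X) — no adjustment needed.

P(B|do(X)): backdoor, adjust for ∅.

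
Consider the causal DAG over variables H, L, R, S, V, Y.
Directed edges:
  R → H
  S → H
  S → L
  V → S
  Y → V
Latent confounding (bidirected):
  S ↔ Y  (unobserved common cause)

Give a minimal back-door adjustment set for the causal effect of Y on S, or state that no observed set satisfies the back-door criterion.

desc(Y)\{Y}={H,L,S,V}; candidates ⊆ {R}.
Y↔S: latent back-door arc(s) into Y.
size 0: {}; under {} Y still reaches {H,L,S} ∋ S.
size 1: {R}; under {R} Y still reaches {H,L,S} ∋ S.
Y↔S cannot be blocked by any observed set — no back-door set.

Y→S: no observed back-door set.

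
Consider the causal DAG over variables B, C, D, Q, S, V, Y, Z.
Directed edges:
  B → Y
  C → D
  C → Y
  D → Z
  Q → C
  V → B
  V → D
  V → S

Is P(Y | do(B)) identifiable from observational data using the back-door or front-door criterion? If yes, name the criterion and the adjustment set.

P(Y|do(B)): backdoor, adjust for ∅.

desc(B)\{B}={Y}; candidates ⊆ {C,D,Q,S,V,Z}.
∅: B⊥Y given ∅ in G with B→· removed — back-door holds.
P(Y|do(B)) = P(Y|B) — no adjustment needed.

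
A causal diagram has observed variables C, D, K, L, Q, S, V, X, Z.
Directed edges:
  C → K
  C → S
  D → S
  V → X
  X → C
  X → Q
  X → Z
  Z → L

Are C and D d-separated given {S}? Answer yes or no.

Bayes-Ball from C | {S} reaches {D,K,L,Q,V,X,Z}.
D ∈ reach(C|{S}) ⇒ C ⊥̸ D | {S}.

No — C and D are d-connected given {S}.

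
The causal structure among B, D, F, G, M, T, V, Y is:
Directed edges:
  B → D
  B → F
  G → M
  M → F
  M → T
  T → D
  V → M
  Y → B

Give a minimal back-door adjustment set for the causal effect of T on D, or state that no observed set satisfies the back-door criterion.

T→D: minimal back-door set ∅.

desc(T)\{T}={D}; candidates ⊆ {B,F,G,M,V,Y}.
∅: T⊥D given ∅ in G with T→· removed — back-door holds.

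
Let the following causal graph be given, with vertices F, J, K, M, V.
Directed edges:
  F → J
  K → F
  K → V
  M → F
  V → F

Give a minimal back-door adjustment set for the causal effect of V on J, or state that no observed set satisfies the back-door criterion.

V→J: minimal back-door set {K}.

desc(V)\{V}={F,J}; candidates ⊆ {K,M}.
size 0: {}; under {} V still reaches {F,J,K} ∋ J.
{K}: V⊥J given {K} in G with V→· removed — back-door holds.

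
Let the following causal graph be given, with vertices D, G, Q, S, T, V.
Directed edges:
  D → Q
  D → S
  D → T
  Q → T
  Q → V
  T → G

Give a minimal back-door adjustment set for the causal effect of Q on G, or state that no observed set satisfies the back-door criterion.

desc(Q)\{Q}={G,T,V}; candidates ⊆ {D,S}.
size 0: {}; under {} Q still reaches {D,G,S,T} ∋ G.
{D}: Q⊥G given {D} in G with Q→· removed — back-door holds.

Q→G: minimal back-door set {D}.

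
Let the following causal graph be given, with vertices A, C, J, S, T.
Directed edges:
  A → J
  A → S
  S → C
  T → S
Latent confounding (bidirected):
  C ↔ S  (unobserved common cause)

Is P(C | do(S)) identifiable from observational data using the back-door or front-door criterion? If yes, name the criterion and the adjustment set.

desc(S)\{S}={C}; candidates ⊆ {A,J,T}.
S↔C: latent back-door arc(s) into S.
size 0: {}; under {} S still reaches {A,C,J,T} ∋ C.
size 1: {A}, {J}, {T}; under {A} S still reaches {C,T} ∋ C.
size 2: {A,J}, {A,T}, {J,T}; under {A,J} S still reaches {C,T} ∋ C.
S↔C cannot be blocked by any observed set — no back-door set.
No mediator lies on a directed S→…→C path.
Neither criterion identifies P(C|do(S)) in this graph.

P(C|do(S)): not identifiable (no BD/FD set).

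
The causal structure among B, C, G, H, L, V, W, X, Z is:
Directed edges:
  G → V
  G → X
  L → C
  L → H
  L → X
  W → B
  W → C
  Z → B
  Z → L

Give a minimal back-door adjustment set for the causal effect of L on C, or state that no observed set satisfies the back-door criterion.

desc(L)\{L}={C,H,X}; candidates ⊆ {B,G,V,W,Z}.
∅: L⊥C given ∅ in G with L→· removed — back-door holds.

L→C: minimal back-door set ∅.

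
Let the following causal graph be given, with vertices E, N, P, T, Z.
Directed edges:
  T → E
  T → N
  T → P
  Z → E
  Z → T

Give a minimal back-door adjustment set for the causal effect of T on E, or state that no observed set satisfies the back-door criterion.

desc(T)\{T}={E,N,P}; candidates ⊆ {Z}.
size 0: {}; under {} T still reaches {E,Z} ∋ E.
{Z}: T⊥E given {Z} in G with T→· removed — back-door holds.

T→E: minimal back-door set {Z}.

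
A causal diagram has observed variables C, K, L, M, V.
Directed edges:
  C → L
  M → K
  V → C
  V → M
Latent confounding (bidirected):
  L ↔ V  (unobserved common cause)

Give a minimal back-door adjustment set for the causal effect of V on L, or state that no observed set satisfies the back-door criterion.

desc(V)\{V}={C,K,L,M}; candidates ⊆ {—}.
V↔L: latent back-door arc(s) into V.
size 0: {}; under {} V still reaches {L} ∋ L.
V↔L cannot be blocked by any observed set — no back-door set.

V→L: no observed back-door set.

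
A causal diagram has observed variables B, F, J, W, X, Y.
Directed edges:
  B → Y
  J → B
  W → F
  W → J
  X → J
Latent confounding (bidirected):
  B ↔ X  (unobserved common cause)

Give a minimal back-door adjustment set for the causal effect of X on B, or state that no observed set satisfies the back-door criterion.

X→B: no observed back-door set.

desc(X)\{X}={B,J,Y}; candidates ⊆ {F,W}.
X↔B: latent back-door arc(s) into X.
size 0: {}; under {} X still reaches {B,Y} ∋ B.
size 1: {F}, {W}; under {F} X still reaches {B,Y} ∋ B.
size 2: {F,W}; under {F,W} X still reaches {B,Y} ∋ B.
X↔B cannot be blocked by any observed set — no back-door set.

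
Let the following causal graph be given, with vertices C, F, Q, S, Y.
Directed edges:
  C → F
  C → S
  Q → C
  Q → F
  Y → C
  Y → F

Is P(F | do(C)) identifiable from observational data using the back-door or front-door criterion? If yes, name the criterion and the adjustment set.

P(F|do(C)): backdoor, adjust for {Q, Y}.

desc(C)\{C}={F,S}; candidates ⊆ {Q,Y}.
size 0: {}; under {} C still reaches {F,Q,Y} ∋ F.
size 1: {Q}, {Y}; under {Q} C still reaches {F,Y} ∋ F.
{Q,Y}: C⊥F given {Q,Y} in G with C→· removed — back-door holds.
P(F|do(C)) = Σ_{Q,Y} P(F|C,Q,Y)·P(Q,Y).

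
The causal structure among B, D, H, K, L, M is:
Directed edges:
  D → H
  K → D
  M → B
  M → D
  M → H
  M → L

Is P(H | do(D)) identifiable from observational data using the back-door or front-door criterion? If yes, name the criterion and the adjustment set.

desc(D)\{D}={H}; candidates ⊆ {B,K,L,M}.
size 0: {}; under {} D still reaches {B,H,K,L,M} ∋ H.
{M}: D⊥H given {M} in G with D→· removed — back-door holds.
P(H|do(D)) = Σ_{M} P(H|D,M)·P(M).

P(H|do(D)): backdoor, adjust for {M}.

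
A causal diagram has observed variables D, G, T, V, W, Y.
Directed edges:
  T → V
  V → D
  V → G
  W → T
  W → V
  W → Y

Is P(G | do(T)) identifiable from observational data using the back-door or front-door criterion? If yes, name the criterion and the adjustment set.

P(G|do(T)): backdoor, adjust for {W}.

desc(T)\{T}={D,G,V}; candidates ⊆ {W,Y}.
size 0: {}; under {} T still reaches {D,G,V,W,Y} ∋ G.
{W}: T⊥G given {W} in G with T→· removed — back-door holds.
P(G|do(T)) = Σ_{W} P(G|T,W)·P(W).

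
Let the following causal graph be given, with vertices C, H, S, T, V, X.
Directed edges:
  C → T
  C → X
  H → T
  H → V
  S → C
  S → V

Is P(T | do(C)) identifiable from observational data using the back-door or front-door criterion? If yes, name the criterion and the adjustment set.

desc(C)\{C}={T,X}; candidates ⊆ {H,S,V}.
∅: C⊥T given ∅ in G with C→· removed — back-door holds.
P(T|do(C)) = P(T|C) — no adjustment needed.

P(T|do(C)): backdoor, adjust for ∅.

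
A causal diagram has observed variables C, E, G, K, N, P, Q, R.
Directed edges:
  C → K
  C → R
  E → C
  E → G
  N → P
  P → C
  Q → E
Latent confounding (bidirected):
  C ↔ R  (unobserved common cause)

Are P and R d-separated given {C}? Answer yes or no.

Bayes-Ball from P | {C} reaches {E,G,N,Q,R}.
R ∈ reach(P|{C}) ⇒ P ⊥̸ R | {C}.

No — P and R are d-connected given {C}.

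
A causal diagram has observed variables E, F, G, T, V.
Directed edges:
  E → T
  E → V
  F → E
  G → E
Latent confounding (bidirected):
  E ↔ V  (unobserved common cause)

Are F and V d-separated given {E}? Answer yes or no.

Bayes-Ball from F | {E} reaches {G,V}.
V ∈ reach(F|{E}) ⇒ F ⊥̸ V | {E}.

No — F and V are d-connected given {E}.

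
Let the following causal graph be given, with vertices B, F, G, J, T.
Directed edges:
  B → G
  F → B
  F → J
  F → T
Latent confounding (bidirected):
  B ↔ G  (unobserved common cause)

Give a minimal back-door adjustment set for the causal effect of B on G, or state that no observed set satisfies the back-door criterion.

desc(B)\{B}={G}; candidates ⊆ {F,J,T}.
B↔G: latent back-door arc(s) into B.
size 0: {}; under {} B still reaches {F,G,J,T} ∋ G.
size 1: {F}, {J}, {T}; under {F} B still reaches {G} ∋ G.
size 2: {F,J}, {F,T}, {J,T}; under {F,J} B still reaches {G} ∋ G.
B↔G cannot be blocked by any observed set — no back-door set.

B→G: no observed back-door set.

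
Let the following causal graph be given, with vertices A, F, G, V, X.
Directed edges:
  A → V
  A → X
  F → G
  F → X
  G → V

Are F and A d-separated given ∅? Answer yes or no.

Yes — F ⊥ A | ∅.

Bayes-Ball from F | ∅ reaches {G,V,X}.
A ∉ reach(F|∅) ⇒ F ⊥ A | ∅.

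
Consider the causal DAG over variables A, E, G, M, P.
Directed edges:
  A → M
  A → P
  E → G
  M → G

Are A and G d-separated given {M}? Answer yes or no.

Yes — A ⊥ G | {M}.

Bayes-Ball from A | {M} reaches {P}.
G ∉ reach(A|{M}) ⇒ A ⊥ G | {M}.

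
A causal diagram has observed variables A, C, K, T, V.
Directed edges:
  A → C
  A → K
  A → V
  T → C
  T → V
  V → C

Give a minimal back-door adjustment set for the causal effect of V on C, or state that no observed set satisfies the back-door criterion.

desc(V)\{V}={C}; candidates ⊆ {A,K,T}.
size 0: {}; under {} V still reaches {A,C,K,T} ∋ C.
size 1: {A}, {K}, {T}; under {A} V still reaches {C,T} ∋ C.
{A,T}: V⊥C given {A,T} in G with V→· removed — back-door holds.

V→C: minimal back-door set {A, T}.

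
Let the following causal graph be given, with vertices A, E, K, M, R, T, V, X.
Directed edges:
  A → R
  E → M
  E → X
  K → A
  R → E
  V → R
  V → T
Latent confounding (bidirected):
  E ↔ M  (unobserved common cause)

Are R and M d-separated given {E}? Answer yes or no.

Bayes-Ball from R | {E} reaches {A,K,M,T,V}.
M ∈ reach(R|{E}) ⇒ R ⊥̸ M | {E}.

No — R and M are d-connected given {E}.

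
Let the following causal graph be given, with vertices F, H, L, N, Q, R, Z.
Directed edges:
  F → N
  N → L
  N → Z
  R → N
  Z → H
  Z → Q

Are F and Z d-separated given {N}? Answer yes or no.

Yes — F ⊥ Z | {N}.

Bayes-Ball from F | {N} reaches {R}.
Z ∉ reach(F|{N}) ⇒ F ⊥ Z | {N}.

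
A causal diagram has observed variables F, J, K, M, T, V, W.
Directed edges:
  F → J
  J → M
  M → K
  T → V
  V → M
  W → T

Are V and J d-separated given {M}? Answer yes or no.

No — V and J are d-connected given {M}.

Bayes-Ball from V | {M} reaches {F,J,T,W}.
J ∈ reach(V|{M}) ⇒ V ⊥̸ J | {M}.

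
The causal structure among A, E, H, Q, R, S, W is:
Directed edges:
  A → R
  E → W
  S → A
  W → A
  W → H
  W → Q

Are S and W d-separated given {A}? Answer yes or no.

No — S and W are d-connected given {A}.

Bayes-Ball from S | {A} reaches {E,H,Q,W}.
W ∈ reach(S|{A}) ⇒ S ⊥̸ W | {A}.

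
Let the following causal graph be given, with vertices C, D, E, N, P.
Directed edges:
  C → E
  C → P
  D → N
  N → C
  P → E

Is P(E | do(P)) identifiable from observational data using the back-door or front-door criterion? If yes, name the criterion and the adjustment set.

P(E|do(P)): backdoor, adjust for {C}.

desc(P)\{P}={E}; candidates ⊆ {C,D,N}.
size 0: {}; under {} P still reaches {C,D,E,N} ∋ E.
{C}: P⊥E given {C} in G with P→· removed — back-door holds.
P(E|do(P)) = Σ_{C} P(E|P,C)·P(C).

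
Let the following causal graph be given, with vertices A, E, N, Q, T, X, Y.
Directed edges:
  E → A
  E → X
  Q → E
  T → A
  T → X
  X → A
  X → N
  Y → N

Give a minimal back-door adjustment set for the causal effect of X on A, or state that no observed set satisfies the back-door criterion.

desc(X)\{X}={A,N}; candidates ⊆ {E,Q,T,Y}.
size 0: {}; under {} X still reaches {A,E,Q,T} ∋ A.
size 1: {E}, {Q}, {T} …(+1); under {E} X still reaches {A,T} ∋ A.
{E,T}: X⊥A given {E,T} in G with X→· removed — back-door holds.

X→A: minimal back-door set {E, T}.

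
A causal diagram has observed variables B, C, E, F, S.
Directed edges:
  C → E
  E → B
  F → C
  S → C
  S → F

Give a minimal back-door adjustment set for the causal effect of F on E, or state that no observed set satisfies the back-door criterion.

F→E: minimal back-door set {S}.

desc(F)\{F}={B,C,E}; candidates ⊆ {S}.
size 0: {}; under {} F still reaches {B,C,E,S} ∋ E.
{S}: F⊥E given {S} in G with F→· removed — back-door holds.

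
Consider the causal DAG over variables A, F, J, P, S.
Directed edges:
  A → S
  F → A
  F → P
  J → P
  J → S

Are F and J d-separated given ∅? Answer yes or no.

Yes — F ⊥ J | ∅.

Bayes-Ball from F | ∅ reaches {A,P,S}.
J ∉ reach(F|∅) ⇒ F ⊥ J | ∅.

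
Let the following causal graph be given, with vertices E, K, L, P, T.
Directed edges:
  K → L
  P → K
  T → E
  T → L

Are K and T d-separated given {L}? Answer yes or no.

Bayes-Ball from K | {L} reaches {E,P,T}.
T ∈ reach(K|{L}) ⇒ K ⊥̸ T | {L}.

No — K and T are d-connected given {L}.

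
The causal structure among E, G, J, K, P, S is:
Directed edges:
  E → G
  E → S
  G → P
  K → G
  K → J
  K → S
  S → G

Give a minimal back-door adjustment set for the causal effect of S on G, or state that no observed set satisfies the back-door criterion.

S→G: minimal back-door set {E, K}.

desc(S)\{S}={G,P}; candidates ⊆ {E,J,K}.
size 0: {}; under {} S still reaches {E,G,J,K,P} ∋ G.
size 1: {E}, {J}, {K}; under {E} S still reaches {G,J,K,P} ∋ G.
{E,K}: S⊥G given {E,K} in G with S→· removed — back-door holds.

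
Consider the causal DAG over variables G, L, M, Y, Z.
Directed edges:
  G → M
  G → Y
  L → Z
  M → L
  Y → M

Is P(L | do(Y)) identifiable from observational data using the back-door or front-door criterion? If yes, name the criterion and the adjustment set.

P(L|do(Y)): backdoor, adjust for {G}.

desc(Y)\{Y}={L,M,Z}; candidates ⊆ {G}.
size 0: {}; under {} Y still reaches {G,L,M,Z} ∋ L.
{G}: Y⊥L given {G} in G with Y→· removed — back-door holds.
P(L|do(Y)) = Σ_{G} P(L|Y,G)·P(G).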